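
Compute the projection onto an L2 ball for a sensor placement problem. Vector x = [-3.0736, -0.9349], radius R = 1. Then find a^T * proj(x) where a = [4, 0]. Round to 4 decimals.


Step 1: Compute ||x|| (intermediates to 6 decimals).
||x|| = sqrt((-3.0736)^2 + (-0.9349)^2) = 3.21264
Step 2: Project.
Since ||x|| > R, scale = R/||x|| = 1/3.21264 = 0.31127, proj(x) = scale * x
proj(x) = [-0.956719, -0.291006]
Step 3: Dot product.
a^T * proj(x) = 4*(-0.956719) + 0*(-0.291006) = -3.8269


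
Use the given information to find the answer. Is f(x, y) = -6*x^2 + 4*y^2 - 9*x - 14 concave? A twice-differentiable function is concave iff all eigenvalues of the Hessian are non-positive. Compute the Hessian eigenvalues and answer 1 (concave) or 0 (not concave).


The Hessian of f(x,y) = -6*x^2 + 4*y^2 - 9*x - 14 is:
H = [[-12, 0], [0, 8]]
Trace = -12 + 8 = -4
Determinant = -12*8 - (0)^2 = -96
Discriminant = (-4)^2 - 4*-96 = 400.0
Eigenvalues: lambda_1 = -12.0, lambda_2 = 8.0
The function is not concave.

0


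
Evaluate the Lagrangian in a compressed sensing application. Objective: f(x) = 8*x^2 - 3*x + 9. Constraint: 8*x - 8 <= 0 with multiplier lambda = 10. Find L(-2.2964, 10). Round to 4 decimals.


Step 1: Evaluate f(x).
f(-2.2964) = 8*(-2.2964)^2 - 3*(-2.2964) + 9 = 58.0768
Step 2: Evaluate g(x).
g(-2.2964) = 8*-2.2964 - 8 = -26.3712
Step 3: Compute Lagrangian.
L = 58.0768 + 10*-26.3712 = -205.6352


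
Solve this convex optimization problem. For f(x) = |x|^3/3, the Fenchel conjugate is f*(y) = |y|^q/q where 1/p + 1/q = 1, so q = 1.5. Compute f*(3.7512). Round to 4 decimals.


The conjugate exponent q satisfies 1/p + 1/q = 1.
p = 3, so q = 3/(3 - 1) = 1.5
|y|^q = 3.7512^1.5 = 7.2653
f*(3.7512) = 7.2653 / 1.5 = 4.8436


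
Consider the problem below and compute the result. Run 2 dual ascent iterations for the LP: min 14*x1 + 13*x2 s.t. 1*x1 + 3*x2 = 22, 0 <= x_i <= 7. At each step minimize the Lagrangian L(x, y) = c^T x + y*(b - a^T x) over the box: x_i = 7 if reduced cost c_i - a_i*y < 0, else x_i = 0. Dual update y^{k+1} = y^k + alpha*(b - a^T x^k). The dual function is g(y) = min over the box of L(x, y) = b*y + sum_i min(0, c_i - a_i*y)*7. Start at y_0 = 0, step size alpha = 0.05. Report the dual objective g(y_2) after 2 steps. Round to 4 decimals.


Dual ascent for LP: min 14*x1 + 13*x2, 1*x1 + 3*x2 = 22, 0 <= x_i <= 7
Step 1: y^k = 0.0, reduced costs: (14.0, 13.0)
  x^k = (0.0, 0.0), subgradient = b - a^T x = 22.0
  y^{k+1} = 0.0 + 0.05*22.0 = 1.1
Step 2: y^k = 1.1, reduced costs: (12.9, 9.7)
  x^k = (0.0, 0.0), subgradient = b - a^T x = 22.0
  y^{k+1} = 1.1 + 0.05*22.0 = 2.2
Dual objective at y_2 = 2.2: reduced costs (11.8, 6.4), box minimizer x = (0.0, 0.0)
g(y_2) = b*y + (c1 - a1*y)*x1 + (c2 - a2*y)*x2 = 22*2.2 + 11.8*0.0 + 6.4*0.0 = 48.4 + 0.0 + 0.0 = 48.4


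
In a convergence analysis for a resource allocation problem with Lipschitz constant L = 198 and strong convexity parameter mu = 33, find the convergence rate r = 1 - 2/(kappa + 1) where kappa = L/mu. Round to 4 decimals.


Step 1: Compute the condition number.
kappa = L/mu = 198/33 = 6.0
Step 2: Compute the convergence rate.
r = 1 - 2/(kappa + 1) = 1 - 2*mu/(L + mu) = (L - mu)/(L + mu) = 165/231 = 0.7143


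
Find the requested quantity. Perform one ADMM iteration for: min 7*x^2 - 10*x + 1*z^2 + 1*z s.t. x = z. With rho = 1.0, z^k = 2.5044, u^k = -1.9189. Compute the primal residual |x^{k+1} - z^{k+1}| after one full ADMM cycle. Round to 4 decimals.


ADMM iteration with rho = 1.0, z^k = 2.5044, u^k = -1.9189
Step 1: x-update.
Minimize 7*x^2 - 10*x + (1.0/2)*(x - 2.5044 - 1.9189)^2
FOC: (2*7 + 1.0)*x = 10 + 1.0*(2.5044 + 1.9189)
x^{k+1} = 0.9616
Step 2: z-update.
Minimize 1*z^2 + 1*z + (1.0/2)*(0.9616 - z - 1.9189)^2
FOC: (2*1 + 1.0)*z = -1 + 1.0*(0.9616 - 1.9189)
z^{k+1} = -0.6524
Step 3: u-update.
u^{k+1} = -1.9189 + 0.9616 + 0.6524 = -0.3049
Step 4: Primal residual = |0.9616 + 0.6524| = 1.614


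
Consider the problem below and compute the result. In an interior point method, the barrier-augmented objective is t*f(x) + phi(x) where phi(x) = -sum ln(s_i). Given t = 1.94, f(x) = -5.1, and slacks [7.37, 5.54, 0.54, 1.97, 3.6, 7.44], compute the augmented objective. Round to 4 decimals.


Step 1: Compute log-barrier.
ln values: [1.9974, 1.712, -0.6162, 0.678, 1.2809, 2.0069]
phi = -(1.9974 + 1.712 - 0.6162 + 0.678 + 1.2809 + 2.0069) = -7.0591
Step 2: Compute augmented objective.
t*f(x) = 1.94*-5.1 = -9.894
Total = -9.894 - 7.0591 = -16.9531


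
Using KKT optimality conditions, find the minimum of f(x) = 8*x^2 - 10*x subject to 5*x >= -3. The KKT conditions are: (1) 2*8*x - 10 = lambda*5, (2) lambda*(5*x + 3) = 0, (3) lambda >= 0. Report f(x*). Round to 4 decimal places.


Step 1: Try lambda = 0 (constraint inactive).
Stationarity: 2*8*x - 10 = 0
x* = 10/(2*8) = 0.625
Check constraint: 5*0.625 = 3.125 >= -3 -- satisfied.
Step 2: Compute optimal value.
f(x*) = 8*0.625^2 - 10*0.625 = -3.125


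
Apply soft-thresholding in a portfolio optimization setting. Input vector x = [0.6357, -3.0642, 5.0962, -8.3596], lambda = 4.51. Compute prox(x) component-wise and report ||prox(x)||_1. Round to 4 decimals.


Soft-thresholding with lambda = 4.51:
prox(0.6357) = sign(0.6357)*max(|0.6357| - 4.51, 0) = 0.0
prox(-3.0642) = sign(-3.0642)*max(|-3.0642| - 4.51, 0) = 0.0
prox(5.0962) = sign(5.0962)*max(|5.0962| - 4.51, 0) = 0.5862
prox(-8.3596) = sign(-8.3596)*max(|-8.3596| - 4.51, 0) = -3.8496
prox(x) = [0.0, 0.0, 0.5862, -3.8496]
||prox(x)||_1 = 0.0 + 0.0 + 0.5862 + 3.8496 = 4.4358


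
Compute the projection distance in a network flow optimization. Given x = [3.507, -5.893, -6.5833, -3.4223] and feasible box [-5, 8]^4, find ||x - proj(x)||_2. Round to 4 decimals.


Project each component onto [-5, 8].
clip(3.507) = 3.507, clip(-5.893) = -5.0, clip(-6.5833) = -5.0, clip(-3.4223) = -3.4223
Projection = [3.507, -5.0, -5.0, -3.4223]
Squared diffs: [0.0, 0.7974, 2.5068, 0.0]
Distance = sqrt(3.3042) = 1.8178


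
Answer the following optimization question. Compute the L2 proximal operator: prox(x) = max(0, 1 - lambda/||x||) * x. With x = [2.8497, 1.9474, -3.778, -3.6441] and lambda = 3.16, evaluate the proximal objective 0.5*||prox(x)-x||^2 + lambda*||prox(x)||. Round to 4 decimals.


Step 1: Compute ||x||.
||x|| = 6.2822
Step 2: Compute scaling factor.
scale = max(0, 1 - 3.16/6.2822) = 0.497
Step 3: prox(x) = [1.4163, 0.9678, -1.8776, -1.8111]
||prox(x)|| = 3.1222
Step 4: Proximal objective.
0.5*||prox-x||^2 = 4.9928
lambda*||prox|| = 9.8662
Total = 14.8589


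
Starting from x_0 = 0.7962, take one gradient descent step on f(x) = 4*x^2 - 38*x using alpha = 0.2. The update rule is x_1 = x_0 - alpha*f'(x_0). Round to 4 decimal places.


We compute the gradient at x_0 and apply the update.
f'(x) = 8*x - 38
f'(0.7962) = 8*0.7962 - 38 = -31.6304
x_1 = 0.7962 - 0.2*-31.6304 = 7.1223


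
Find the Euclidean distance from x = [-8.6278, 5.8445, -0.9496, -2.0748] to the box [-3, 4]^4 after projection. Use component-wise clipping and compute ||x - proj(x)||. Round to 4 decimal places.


Project each component onto [-3, 4].
clip(-8.6278) = -3.0, clip(5.8445) = 4.0, clip(-0.9496) = -0.9496, clip(-2.0748) = -2.0748
Projection = [-3.0, 4.0, -0.9496, -2.0748]
Squared diffs: [31.6721, 3.4022, 0.0, 0.0]
Distance = sqrt(35.0743) = 5.9224


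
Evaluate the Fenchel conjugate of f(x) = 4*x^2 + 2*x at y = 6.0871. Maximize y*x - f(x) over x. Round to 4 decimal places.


f*(y) = sup_x {y*x - a*x^2 - b*x} = sup_x {(y-b)*x - a*x^2}
FOC: (y - b) - 2a*x = 0 => x* = (y - b)/(2a)
x* = (6.0871 - 2)/(2*4) = 0.5109
f*(6.0871) = (y-b)^2/(4a) = (6.0871 - 2)^2/(4*4)
= 16.7044/16 = 1.044


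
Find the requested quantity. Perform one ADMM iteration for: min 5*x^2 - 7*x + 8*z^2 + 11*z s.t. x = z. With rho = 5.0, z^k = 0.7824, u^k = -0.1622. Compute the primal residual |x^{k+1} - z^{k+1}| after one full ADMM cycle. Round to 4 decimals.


ADMM iteration with rho = 5.0, z^k = 0.7824, u^k = -0.1622
Step 1: x-update.
Minimize 5*x^2 - 7*x + (5.0/2)*(x - 0.7824 - 0.1622)^2
FOC: (2*5 + 5.0)*x = 7 + 5.0*(0.7824 + 0.1622)
x^{k+1} = 0.7815
Step 2: z-update.
Minimize 8*z^2 + 11*z + (5.0/2)*(0.7815 - z - 0.1622)^2
FOC: (2*8 + 5.0)*z = -11 + 5.0*(0.7815 - 0.1622)
z^{k+1} = -0.3763
Step 3: u-update.
u^{k+1} = -0.1622 + 0.7815 + 0.3763 = 0.9957
Step 4: Primal residual = |0.7815 + 0.3763| = 1.1579


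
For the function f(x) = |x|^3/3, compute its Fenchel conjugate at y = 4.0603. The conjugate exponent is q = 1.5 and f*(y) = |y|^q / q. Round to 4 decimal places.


The conjugate exponent q satisfies 1/p + 1/q = 1.
p = 3, so q = 3/(3 - 1) = 1.5
|y|^q = 4.0603^1.5 = 8.1816
f*(4.0603) = 8.1816 / 1.5 = 5.4544


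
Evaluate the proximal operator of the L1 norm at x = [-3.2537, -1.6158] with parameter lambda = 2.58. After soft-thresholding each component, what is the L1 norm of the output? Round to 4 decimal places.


Soft-thresholding with lambda = 2.58:
prox(-3.2537) = sign(-3.2537)*max(|-3.2537| - 2.58, 0) = -0.6737
prox(-1.6158) = sign(-1.6158)*max(|-1.6158| - 2.58, 0) = 0.0
prox(x) = [-0.6737, 0.0]
||prox(x)||_1 = 0.6737 + 0.0 = 0.6737


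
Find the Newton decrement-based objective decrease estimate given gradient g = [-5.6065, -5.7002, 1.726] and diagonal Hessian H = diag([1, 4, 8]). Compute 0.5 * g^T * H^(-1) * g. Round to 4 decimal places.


Step 1: H is diagonal, so H^(-1) * g = [-5.6065, -1.4251, 0.2158].
Step 2: g^T H^(-1) g = sum_i g_i^2 / H_ii
  = (-5.6065)^2/1 + (-5.7002)^2/4 + (1.726)^2/8
  = 31.4328 + 8.1231 + 0.3724 = 39.9283
Step 3: Objective decrease = 0.5 * g^T H^(-1) g = 19.9641


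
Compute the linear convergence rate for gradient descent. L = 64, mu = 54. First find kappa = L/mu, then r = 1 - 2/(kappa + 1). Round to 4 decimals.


Step 1: Compute the condition number.
kappa = L/mu = 64/54 = 1.1852
Step 2: Compute the convergence rate.
r = 1 - 2/(kappa + 1) = 1 - 2*mu/(L + mu) = (L - mu)/(L + mu) = 10/118 = 0.0847


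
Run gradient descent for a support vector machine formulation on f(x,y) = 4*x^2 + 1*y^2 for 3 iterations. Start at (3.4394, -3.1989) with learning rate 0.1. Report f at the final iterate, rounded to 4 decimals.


Gradient descent on f(x,y) = 4*x^2 + 1*y^2.
Starting point: (3.4394, -3.1989), alpha = 0.1
Step 1: grad_x = 2*4*3.4394 = 27.5152, grad_y = 2*1*-3.1989 = -6.3978
  x_1 = 3.4394 - 0.1*27.5152 = 0.6879
  y_1 = -3.1989 - 0.1*-6.3978 = -2.5591
Step 2: grad_x = 2*4*0.6879 = 5.503, grad_y = 2*1*-2.5591 = -5.1182
  x_2 = 0.6879 - 0.1*5.503 = 0.1376
  y_2 = -2.5591 - 0.1*-5.1182 = -2.0473
Step 3: grad_x = 2*4*0.1376 = 1.1006, grad_y = 2*1*-2.0473 = -4.0946
  x_3 = 0.1376 - 0.1*1.1006 = 0.0275
  y_3 = -2.0473 - 0.1*-4.0946 = -1.6378
f(0.0275, -1.6378) = 4*0.0275^2 + 1*(-1.6378)^2 = 2.6855


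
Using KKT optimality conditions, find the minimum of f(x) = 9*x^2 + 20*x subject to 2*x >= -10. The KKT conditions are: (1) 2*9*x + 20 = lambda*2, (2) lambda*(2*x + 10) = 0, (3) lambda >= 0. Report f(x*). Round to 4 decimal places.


Step 1: Try lambda = 0 (constraint inactive).
Stationarity: 2*9*x + 20 = 0
x* = -20/(2*9) = -10/9 = -1.1111 (rounded; the exact value -10/9 is used below)
Check constraint: 2*-1.1111 = -2.2222 >= -10 -- satisfied.
Step 2: Compute optimal value.
f(x*) = 9*(-10/9)^2 + 20*(-10/9) = -11.1111


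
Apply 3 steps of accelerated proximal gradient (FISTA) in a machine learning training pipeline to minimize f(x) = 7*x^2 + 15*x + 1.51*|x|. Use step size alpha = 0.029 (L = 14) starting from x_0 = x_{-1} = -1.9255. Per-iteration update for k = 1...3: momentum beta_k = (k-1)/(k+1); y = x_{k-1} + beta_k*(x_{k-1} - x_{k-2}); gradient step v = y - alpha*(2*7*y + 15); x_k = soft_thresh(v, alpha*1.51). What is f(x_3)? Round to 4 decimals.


FISTA on f(x) = 7*x^2 + 15*x + 1.51*|x|
L = 14, alpha = 0.029
Iteration 1: beta = 0.0, y = -1.9255 + 0.0*(-1.9255 + 1.9255) = -1.9255
  grad(y) = -11.957, v = y - alpha*grad = -1.5787
  prox(v) = soft_thresh(-1.5787, 0.0438) = -1.535
Iteration 2: beta = 0.3333, y = -1.535 + 0.3333*(-1.535 + 1.9255) = -1.4048
  grad(y) = -4.6669, v = y - alpha*grad = -1.2694
  prox(v) = soft_thresh(-1.2694, 0.0438) = -1.2256
Iteration 3: beta = 0.5, y = -1.2256 + 0.5*(-1.2256 + 1.535) = -1.071
  grad(y) = 0.0061, v = y - alpha*grad = -1.0712
  prox(v) = soft_thresh(-1.0712, 0.0438) = -1.0274
f(x_3) = 7*(-1.0274)^2 + 15*(-1.0274) + 1.51*|-1.0274| = -6.4708


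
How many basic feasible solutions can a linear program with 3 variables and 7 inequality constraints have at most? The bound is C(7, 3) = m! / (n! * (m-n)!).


Each vertex corresponds to some choice of n active constraints out of m, so the number of vertices is at most C(m, n) = m! / (n!(m-n)!).
m = 7, n = 3
Numerator: 7 * 6 * 5
Denominator: 3! = 6
C(7, 3) = 35


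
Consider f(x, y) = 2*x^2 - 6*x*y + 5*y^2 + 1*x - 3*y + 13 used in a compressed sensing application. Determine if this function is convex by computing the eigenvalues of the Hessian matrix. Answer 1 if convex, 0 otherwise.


The Hessian of f(x,y) = 2*x^2 - 6*x*y + 5*y^2 + 1*x - 3*y + 13 is:
H = [[4, -6], [-6, 10]]
Trace = 4 + 10 = 14
Determinant = 4*10 - (-6)^2 = 4
Discriminant = (14)^2 - 4*4 = 180.0
Eigenvalues: lambda_1 = 0.2918, lambda_2 = 13.7082
The function is convex.

1


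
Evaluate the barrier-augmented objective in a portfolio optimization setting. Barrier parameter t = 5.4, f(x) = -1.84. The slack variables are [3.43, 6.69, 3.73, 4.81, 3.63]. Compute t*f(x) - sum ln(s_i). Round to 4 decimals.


Step 1: Compute log-barrier.
ln values: [1.2326, 1.9006, 1.3164, 1.5707, 1.2892]
phi = -(1.2326 + 1.9006 + 1.3164 + 1.5707 + 1.2892) = -7.3095
Step 2: Compute augmented objective.
t*f(x) = 5.4*-1.84 = -9.936
Total = -9.936 - 7.3095 = -17.2455


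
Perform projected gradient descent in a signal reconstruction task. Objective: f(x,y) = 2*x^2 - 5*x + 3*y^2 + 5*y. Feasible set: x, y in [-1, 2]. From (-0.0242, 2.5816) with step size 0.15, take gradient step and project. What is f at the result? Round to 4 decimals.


Step 1: Compute gradient at (-0.0242, 2.5816).
grad_x = 2*2*-0.0242 - 5 = -5.0968
grad_y = 2*3*2.5816 + 5 = 20.4896
Step 2: Gradient step.
x_raw = -0.0242 - 0.15*-5.0968 = 0.7403
y_raw = 2.5816 - 0.15*20.4896 = -0.4918
Step 3: Project onto [-1, 2].
x_proj = clip(0.7403) = 0.7403
y_proj = clip(-0.4918) = -0.4918
Step 4: Evaluate f.
f(0.7403, -0.4918) = -4.3389


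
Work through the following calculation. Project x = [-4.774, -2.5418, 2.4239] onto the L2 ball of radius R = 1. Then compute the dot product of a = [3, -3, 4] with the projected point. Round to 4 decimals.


Step 1: Compute ||x|| (intermediates to 6 decimals).
||x|| = sqrt((-4.774)^2 + (-2.5418)^2 + 2.4239^2) = 5.926813
Step 2: Project.
Since ||x|| > R, scale = R/||x|| = 1/5.926813 = 0.168725, proj(x) = scale * x
proj(x) = [-0.805493, -0.428865, 0.408973]
Step 3: Dot product.
a^T * proj(x) = 3*(-0.805493) - 3*(-0.428865) + 4*0.408973 = 0.506


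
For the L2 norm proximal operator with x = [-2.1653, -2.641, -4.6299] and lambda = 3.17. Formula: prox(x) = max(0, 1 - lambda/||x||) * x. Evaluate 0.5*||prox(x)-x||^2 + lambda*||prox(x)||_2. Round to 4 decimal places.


Step 1: Compute ||x||.
||x|| = 5.7532
Step 2: Compute scaling factor.
scale = max(0, 1 - 3.17/5.7532) = 0.449
Step 3: prox(x) = [-0.9722, -1.1858, -2.0788]
||prox(x)|| = 2.5832
Step 4: Proximal objective.
0.5*||prox-x||^2 = 5.0245
lambda*||prox|| = 8.1887
Total = 13.2132


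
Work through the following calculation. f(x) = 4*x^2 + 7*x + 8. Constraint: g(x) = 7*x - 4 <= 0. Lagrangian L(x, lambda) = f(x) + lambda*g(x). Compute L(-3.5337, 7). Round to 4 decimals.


Step 1: Evaluate f(x).
f(-3.5337) = 4*(-3.5337)^2 + 7*(-3.5337) + 8 = 33.2122
Step 2: Evaluate g(x).
g(-3.5337) = 7*-3.5337 - 4 = -28.7359
Step 3: Compute Lagrangian.
L = 33.2122 + 7*-28.7359 = -167.9391


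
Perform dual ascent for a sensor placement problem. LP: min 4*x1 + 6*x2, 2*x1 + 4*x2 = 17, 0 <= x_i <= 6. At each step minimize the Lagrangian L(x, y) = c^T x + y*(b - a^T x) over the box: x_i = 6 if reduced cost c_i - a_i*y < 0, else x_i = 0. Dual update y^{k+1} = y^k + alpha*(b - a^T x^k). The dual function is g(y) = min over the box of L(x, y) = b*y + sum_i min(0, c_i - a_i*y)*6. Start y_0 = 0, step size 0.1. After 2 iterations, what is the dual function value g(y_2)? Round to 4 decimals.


Dual ascent for LP: min 4*x1 + 6*x2, 2*x1 + 4*x2 = 17, 0 <= x_i <= 6
Step 1: y^k = 0.0, reduced costs: (4.0, 6.0)
  x^k = (0.0, 0.0), subgradient = b - a^T x = 17.0
  y^{k+1} = 0.0 + 0.1*17.0 = 1.7
Step 2: y^k = 1.7, reduced costs: (0.6, -0.8)
  x^k = (0.0, 6.0), subgradient = b - a^T x = -7.0
  y^{k+1} = 1.7 + 0.1*-7.0 = 1.0
Dual objective at y_2 = 1.0: reduced costs (2.0, 2.0), box minimizer x = (0.0, 0.0)
g(y_2) = b*y + (c1 - a1*y)*x1 + (c2 - a2*y)*x2 = 17*1.0 + 2.0*0.0 + 2.0*0.0 = 17.0 + 0.0 + 0.0 = 17.0


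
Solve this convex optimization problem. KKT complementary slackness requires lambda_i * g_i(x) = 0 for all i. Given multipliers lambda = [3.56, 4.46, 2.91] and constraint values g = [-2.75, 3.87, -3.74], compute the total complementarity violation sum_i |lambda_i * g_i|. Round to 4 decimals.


KKT complementary slackness check:
lambda_1 * g_1 = 3.56 * -2.75 = -9.79
lambda_2 * g_2 = 4.46 * 3.87 = 17.2602
lambda_3 * g_3 = 2.91 * -3.74 = -10.8834
Total violation = 9.79 + 17.2602 + 10.8834 = 37.9336


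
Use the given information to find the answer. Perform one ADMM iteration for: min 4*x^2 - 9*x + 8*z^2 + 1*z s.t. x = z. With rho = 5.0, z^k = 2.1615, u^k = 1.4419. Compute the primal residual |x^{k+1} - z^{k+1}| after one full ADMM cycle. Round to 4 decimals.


ADMM iteration with rho = 5.0, z^k = 2.1615, u^k = 1.4419
Step 1: x-update.
Minimize 4*x^2 - 9*x + (5.0/2)*(x - 2.1615 + 1.4419)^2
FOC: (2*4 + 5.0)*x = 9 + 5.0*(2.1615 - 1.4419)
x^{k+1} = 0.9691
Step 2: z-update.
Minimize 8*z^2 + 1*z + (5.0/2)*(0.9691 - z + 1.4419)^2
FOC: (2*8 + 5.0)*z = -1 + 5.0*(0.9691 + 1.4419)
z^{k+1} = 0.5264
Step 3: u-update.
u^{k+1} = 1.4419 + 0.9691 - 0.5264 = 1.8846
Step 4: Primal residual = |0.9691 - 0.5264| = 0.4427


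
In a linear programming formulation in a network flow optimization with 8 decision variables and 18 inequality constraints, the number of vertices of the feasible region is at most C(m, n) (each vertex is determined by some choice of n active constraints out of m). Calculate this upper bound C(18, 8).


Each vertex corresponds to some choice of n active constraints out of m, so the number of vertices is at most C(m, n) = m! / (n!(m-n)!).
m = 18, n = 8
Numerator: 18 * 17 * 16 * 15 * 14 * 13 * 12 * 11
Denominator: 8! = 40320
C(18, 8) = 43758


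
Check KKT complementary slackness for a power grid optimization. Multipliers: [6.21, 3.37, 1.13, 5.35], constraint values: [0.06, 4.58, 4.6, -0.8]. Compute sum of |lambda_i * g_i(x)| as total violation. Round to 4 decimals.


KKT complementary slackness check:
lambda_1 * g_1 = 6.21 * 0.06 = 0.3726
lambda_2 * g_2 = 3.37 * 4.58 = 15.4346
lambda_3 * g_3 = 1.13 * 4.6 = 5.198
lambda_4 * g_4 = 5.35 * -0.8 = -4.28
Total violation = 0.3726 + 15.4346 + 5.198 + 4.28 = 25.2852


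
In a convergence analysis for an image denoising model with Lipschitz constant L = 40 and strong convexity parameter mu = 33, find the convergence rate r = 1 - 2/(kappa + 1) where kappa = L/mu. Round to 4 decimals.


Step 1: Compute the condition number.
kappa = L/mu = 40/33 = 1.2121
Step 2: Compute the convergence rate.
r = 1 - 2/(kappa + 1) = 1 - 2*mu/(L + mu) = (L - mu)/(L + mu) = 7/73 = 0.0959


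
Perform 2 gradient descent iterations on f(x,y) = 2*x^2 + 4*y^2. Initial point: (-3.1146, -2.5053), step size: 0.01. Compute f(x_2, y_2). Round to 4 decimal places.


Gradient descent on f(x,y) = 2*x^2 + 4*y^2.
Starting point: (-3.1146, -2.5053), alpha = 0.01
Step 1: grad_x = 2*2*-3.1146 = -12.4584, grad_y = 2*4*-2.5053 = -20.0424
  x_1 = -3.1146 - 0.01*-12.4584 = -2.99
  y_1 = -2.5053 - 0.01*-20.0424 = -2.3049
Step 2: grad_x = 2*2*-2.99 = -11.9601, grad_y = 2*4*-2.3049 = -18.439
  x_2 = -2.99 - 0.01*-11.9601 = -2.8704
  y_2 = -2.3049 - 0.01*-18.439 = -2.1205
f(-2.8704, -2.1205) = 2*(-2.8704)^2 + 4*(-2.1205)^2 = 34.4644


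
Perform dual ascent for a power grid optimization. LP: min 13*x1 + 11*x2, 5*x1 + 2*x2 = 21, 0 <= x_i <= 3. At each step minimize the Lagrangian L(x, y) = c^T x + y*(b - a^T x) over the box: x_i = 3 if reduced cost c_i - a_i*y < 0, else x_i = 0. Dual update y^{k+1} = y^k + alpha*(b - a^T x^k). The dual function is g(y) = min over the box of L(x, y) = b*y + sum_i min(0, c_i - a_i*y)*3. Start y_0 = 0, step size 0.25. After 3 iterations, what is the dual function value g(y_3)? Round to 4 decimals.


Dual ascent for LP: min 13*x1 + 11*x2, 5*x1 + 2*x2 = 21, 0 <= x_i <= 3
Step 1: y^k = 0.0, reduced costs: (13.0, 11.0)
  x^k = (0.0, 0.0), subgradient = b - a^T x = 21.0
  y^{k+1} = 0.0 + 0.25*21.0 = 5.25
Step 2: y^k = 5.25, reduced costs: (-13.25, 0.5)
  x^k = (3.0, 0.0), subgradient = b - a^T x = 6.0
  y^{k+1} = 5.25 + 0.25*6.0 = 6.75
Step 3: y^k = 6.75, reduced costs: (-20.75, -2.5)
  x^k = (3.0, 3.0), subgradient = b - a^T x = 0.0
  y^{k+1} = 6.75 + 0.25*0.0 = 6.75
Dual objective at y_3 = 6.75: reduced costs (-20.75, -2.5), box minimizer x = (3.0, 3.0)
g(y_3) = b*y + (c1 - a1*y)*x1 + (c2 - a2*y)*x2 = 21*6.75 + (-20.75)*3.0 + (-2.5)*3.0 = 141.75 - 62.25 - 7.5 = 72.0


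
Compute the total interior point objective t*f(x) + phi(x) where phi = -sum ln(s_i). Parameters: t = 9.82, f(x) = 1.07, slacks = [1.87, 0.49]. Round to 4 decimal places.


Step 1: Compute log-barrier.
ln values: [0.6259, -0.7133]
phi = -(0.6259 - 0.7133) = 0.0874
Step 2: Compute augmented objective.
t*f(x) = 9.82*1.07 = 10.5074
Total = 10.5074 + 0.0874 = 10.5948


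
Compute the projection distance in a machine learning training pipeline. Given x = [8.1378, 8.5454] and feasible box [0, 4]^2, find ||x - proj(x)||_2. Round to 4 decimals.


Project each component onto [0, 4].
clip(8.1378) = 4.0, clip(8.5454) = 4.0
Projection = [4.0, 4.0]
Squared diffs: [17.1214, 20.6607]
Distance = sqrt(37.7821) = 6.1467


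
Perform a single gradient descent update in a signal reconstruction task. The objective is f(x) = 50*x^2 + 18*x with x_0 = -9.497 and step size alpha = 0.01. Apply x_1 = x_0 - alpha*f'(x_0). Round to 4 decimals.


We compute the gradient at x_0 and apply the update.
f'(x) = 100*x + 18
f'(-9.497) = 100*-9.497 + 18 = -931.7
x_1 = -9.497 - 0.01*-931.7 = -0.18


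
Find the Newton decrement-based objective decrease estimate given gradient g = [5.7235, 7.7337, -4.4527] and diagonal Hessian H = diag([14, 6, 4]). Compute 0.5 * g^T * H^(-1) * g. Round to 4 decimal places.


Step 1: H is diagonal, so H^(-1) * g = [0.4088, 1.289, -1.1132].
Step 2: g^T H^(-1) g = sum_i g_i^2 / H_ii
  = (5.7235)^2/14 + (7.7337)^2/6 + (-4.4527)^2/4
  = 2.3399 + 9.9684 + 4.9566 = 17.2649
Step 3: Objective decrease = 0.5 * g^T H^(-1) g = 8.6324


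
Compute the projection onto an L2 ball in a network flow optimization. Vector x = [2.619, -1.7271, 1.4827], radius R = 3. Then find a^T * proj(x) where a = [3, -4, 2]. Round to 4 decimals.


Step 1: Compute ||x|| (intermediates to 6 decimals).
||x|| = sqrt(2.619^2 + (-1.7271)^2 + 1.4827^2) = 3.469933
Step 2: Project.
Since ||x|| > R, scale = R/||x|| = 3/3.469933 = 0.86457, proj(x) = scale * x
proj(x) = [2.264309, -1.493199, 1.281898]
Step 3: Dot product.
a^T * proj(x) = 3*2.264309 - 4*(-1.493199) + 2*1.281898 = 15.3295


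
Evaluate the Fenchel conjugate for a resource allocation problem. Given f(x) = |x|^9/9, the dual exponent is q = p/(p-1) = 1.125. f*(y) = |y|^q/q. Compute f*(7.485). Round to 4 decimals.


The conjugate exponent q satisfies 1/p + 1/q = 1.
p = 9, so q = 9/(9 - 1) = 1.125
|y|^q = 7.485^1.125 = 9.6264
f*(7.485) = 9.6264 / 1.125 = 8.5568


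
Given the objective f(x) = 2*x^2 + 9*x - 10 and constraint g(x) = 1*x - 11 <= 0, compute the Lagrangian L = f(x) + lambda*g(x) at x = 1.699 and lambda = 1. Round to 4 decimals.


Step 1: Evaluate f(x).
f(1.699) = 2*1.699^2 + 9*1.699 - 10 = 11.0642
Step 2: Evaluate g(x).
g(1.699) = 1*1.699 - 11 = -9.301
Step 3: Compute Lagrangian.
L = 11.0642 + 1*-9.301 = 1.7632


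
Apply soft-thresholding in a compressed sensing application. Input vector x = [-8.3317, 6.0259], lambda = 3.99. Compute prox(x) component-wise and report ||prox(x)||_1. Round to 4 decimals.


Soft-thresholding with lambda = 3.99:
prox(-8.3317) = sign(-8.3317)*max(|-8.3317| - 3.99, 0) = -4.3417
prox(6.0259) = sign(6.0259)*max(|6.0259| - 3.99, 0) = 2.0359
prox(x) = [-4.3417, 2.0359]
||prox(x)||_1 = 4.3417 + 2.0359 = 6.3776


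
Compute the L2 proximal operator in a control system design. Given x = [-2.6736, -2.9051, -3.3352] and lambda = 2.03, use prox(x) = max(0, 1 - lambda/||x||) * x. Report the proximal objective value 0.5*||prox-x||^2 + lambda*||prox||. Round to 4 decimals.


Step 1: Compute ||x||.
||x|| = 5.1683
Step 2: Compute scaling factor.
scale = max(0, 1 - 2.03/5.1683) = 0.6072
Step 3: prox(x) = [-1.6235, -1.764, -2.0252]
||prox(x)|| = 3.1383
Step 4: Proximal objective.
0.5*||prox-x||^2 = 2.0605
lambda*||prox|| = 6.3707
Total = 8.4312


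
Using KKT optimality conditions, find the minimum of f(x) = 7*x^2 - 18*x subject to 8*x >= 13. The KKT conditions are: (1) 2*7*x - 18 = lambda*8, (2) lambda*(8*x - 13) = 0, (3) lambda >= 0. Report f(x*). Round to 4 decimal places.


Step 1: Try lambda = 0 (constraint inactive).
x_unc = 18/(2*7) = 1.2857
Check: 8*1.2857 = 10.2856 < 13 -- violated!
Step 2: Constraint must be active: 8*x = 13
x* = 13/8 = 1.625
lambda = (2*7*1.625 - 18)/8 = 0.5938
Step 3: Compute optimal value.
f(x*) = 7*1.625^2 - 18*1.625 = -10.7656


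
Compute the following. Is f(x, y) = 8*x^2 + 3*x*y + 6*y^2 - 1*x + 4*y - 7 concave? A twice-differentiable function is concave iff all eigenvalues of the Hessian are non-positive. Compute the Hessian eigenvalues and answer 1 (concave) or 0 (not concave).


The Hessian of f(x,y) = 8*x^2 + 3*x*y + 6*y^2 - 1*x + 4*y - 7 is:
H = [[16, 3], [3, 12]]
Trace = 16 + 12 = 28
Determinant = 16*12 - (3)^2 = 183
Discriminant = (28)^2 - 4*183 = 52.0
Eigenvalues: lambda_1 = 10.3944, lambda_2 = 17.6056
The function is not concave.

0


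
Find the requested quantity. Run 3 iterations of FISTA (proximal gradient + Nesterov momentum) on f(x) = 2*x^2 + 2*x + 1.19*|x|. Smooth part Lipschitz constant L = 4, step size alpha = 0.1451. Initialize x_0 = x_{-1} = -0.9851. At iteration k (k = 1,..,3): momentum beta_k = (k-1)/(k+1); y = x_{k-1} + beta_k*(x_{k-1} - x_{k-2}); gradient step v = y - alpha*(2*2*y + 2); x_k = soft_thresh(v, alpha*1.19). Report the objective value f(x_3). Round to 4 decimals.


FISTA on f(x) = 2*x^2 + 2*x + 1.19*|x|
L = 4, alpha = 0.1451
Iteration 1: beta = 0.0, y = -0.9851 + 0.0*(-0.9851 + 0.9851) = -0.9851
  grad(y) = -1.9404, v = y - alpha*grad = -0.7035
  prox(v) = soft_thresh(-0.7035, 0.1727) = -0.5309
Iteration 2: beta = 0.3333, y = -0.5309 + 0.3333*(-0.5309 + 0.9851) = -0.3795
  grad(y) = 0.4821, v = y - alpha*grad = -0.4494
  prox(v) = soft_thresh(-0.4494, 0.1727) = -0.2768
Iteration 3: beta = 0.5, y = -0.2768 + 0.5*(-0.2768 + 0.5309) = -0.1497
  grad(y) = 1.4012, v = y - alpha*grad = -0.353
  prox(v) = soft_thresh(-0.353, 0.1727) = -0.1803
f(x_3) = 2*(-0.1803)^2 + 2*(-0.1803) + 1.19*|-0.1803| = -0.081


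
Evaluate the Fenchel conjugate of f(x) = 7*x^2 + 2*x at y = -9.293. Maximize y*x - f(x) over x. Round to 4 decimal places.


f*(y) = sup_x {y*x - a*x^2 - b*x} = sup_x {(y-b)*x - a*x^2}
FOC: (y - b) - 2a*x = 0 => x* = (y - b)/(2a)
x* = (-9.293 - 2)/(2*7) = -0.8066
f*(-9.293) = (y-b)^2/(4a) = (-9.293 - 2)^2/(4*7)
= 127.5318/28 = 4.5547


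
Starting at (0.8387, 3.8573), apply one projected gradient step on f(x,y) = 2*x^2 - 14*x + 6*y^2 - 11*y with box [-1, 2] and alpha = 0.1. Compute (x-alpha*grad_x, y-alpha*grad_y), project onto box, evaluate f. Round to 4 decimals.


Step 1: Compute gradient at (0.8387, 3.8573).
grad_x = 2*2*0.8387 - 14 = -10.6452
grad_y = 2*6*3.8573 - 11 = 35.2876
Step 2: Gradient step.
x_raw = 0.8387 - 0.1*-10.6452 = 1.9032
y_raw = 3.8573 - 0.1*35.2876 = 0.3285
Step 3: Project onto [-1, 2].
x_proj = clip(1.9032) = 1.9032
y_proj = clip(0.3285) = 0.3285
Step 4: Evaluate f.
f(1.9032, 0.3285) = -22.3669


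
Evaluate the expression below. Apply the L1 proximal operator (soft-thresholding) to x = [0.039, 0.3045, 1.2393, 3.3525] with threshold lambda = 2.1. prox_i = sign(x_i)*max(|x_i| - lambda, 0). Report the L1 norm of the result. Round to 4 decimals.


Soft-thresholding with lambda = 2.1:
prox(0.039) = sign(0.039)*max(|0.039| - 2.1, 0) = 0.0
prox(0.3045) = sign(0.3045)*max(|0.3045| - 2.1, 0) = 0.0
prox(1.2393) = sign(1.2393)*max(|1.2393| - 2.1, 0) = 0.0
prox(3.3525) = sign(3.3525)*max(|3.3525| - 2.1, 0) = 1.2525
prox(x) = [0.0, 0.0, 0.0, 1.2525]
||prox(x)||_1 = 0.0 + 0.0 + 0.0 + 1.2525 = 1.2525


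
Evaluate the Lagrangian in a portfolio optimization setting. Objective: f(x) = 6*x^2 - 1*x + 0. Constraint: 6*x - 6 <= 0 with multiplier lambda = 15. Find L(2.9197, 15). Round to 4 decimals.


Step 1: Evaluate f(x).
f(2.9197) = 6*2.9197^2 - 1*2.9197 + 0 = 48.2282
Step 2: Evaluate g(x).
g(2.9197) = 6*2.9197 - 6 = 11.5182
Step 3: Compute Lagrangian.
L = 48.2282 + 15*11.5182 = 221.0012


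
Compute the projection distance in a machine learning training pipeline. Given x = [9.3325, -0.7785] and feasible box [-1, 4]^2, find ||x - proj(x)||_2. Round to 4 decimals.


Project each component onto [-1, 4].
clip(9.3325) = 4.0, clip(-0.7785) = -0.7785
Projection = [4.0, -0.7785]
Squared diffs: [28.4356, 0.0]
Distance = sqrt(28.4356) = 5.3325


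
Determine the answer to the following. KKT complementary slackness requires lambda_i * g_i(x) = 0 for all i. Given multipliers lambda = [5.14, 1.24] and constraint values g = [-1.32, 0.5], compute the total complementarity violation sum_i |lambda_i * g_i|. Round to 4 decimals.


KKT complementary slackness check:
lambda_1 * g_1 = 5.14 * -1.32 = -6.7848
lambda_2 * g_2 = 1.24 * 0.5 = 0.62
Total violation = 6.7848 + 0.62 = 7.4048


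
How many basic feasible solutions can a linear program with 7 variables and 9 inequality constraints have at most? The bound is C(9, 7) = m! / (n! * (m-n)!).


Each vertex corresponds to some choice of n active constraints out of m, so the number of vertices is at most C(m, n) = m! / (n!(m-n)!).
m = 9, n = 7
Numerator: 9 * 8 * 7 * 6 * 5 * 4 * 3
Denominator: 7! = 5040
C(9, 7) = 36


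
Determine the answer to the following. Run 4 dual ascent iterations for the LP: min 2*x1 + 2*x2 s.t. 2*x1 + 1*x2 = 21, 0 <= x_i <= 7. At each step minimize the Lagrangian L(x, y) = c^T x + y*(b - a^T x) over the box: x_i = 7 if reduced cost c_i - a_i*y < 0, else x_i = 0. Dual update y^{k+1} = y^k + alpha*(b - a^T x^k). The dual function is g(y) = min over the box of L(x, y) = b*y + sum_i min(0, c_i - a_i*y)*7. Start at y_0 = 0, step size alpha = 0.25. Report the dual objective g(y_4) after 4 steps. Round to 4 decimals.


Dual ascent for LP: min 2*x1 + 2*x2, 2*x1 + 1*x2 = 21, 0 <= x_i <= 7
Step 1: y^k = 0.0, reduced costs: (2.0, 2.0)
  x^k = (0.0, 0.0), subgradient = b - a^T x = 21.0
  y^{k+1} = 0.0 + 0.25*21.0 = 5.25
Step 2: y^k = 5.25, reduced costs: (-8.5, -3.25)
  x^k = (7.0, 7.0), subgradient = b - a^T x = 0.0
  y^{k+1} = 5.25 + 0.25*0.0 = 5.25
Step 3: y^k = 5.25, reduced costs: (-8.5, -3.25)
  x^k = (7.0, 7.0), subgradient = b - a^T x = 0.0
  y^{k+1} = 5.25 + 0.25*0.0 = 5.25
Step 4: y^k = 5.25, reduced costs: (-8.5, -3.25)
  x^k = (7.0, 7.0), subgradient = b - a^T x = 0.0
  y^{k+1} = 5.25 + 0.25*0.0 = 5.25
Dual objective at y_4 = 5.25: reduced costs (-8.5, -3.25), box minimizer x = (7.0, 7.0)
g(y_4) = b*y + (c1 - a1*y)*x1 + (c2 - a2*y)*x2 = 21*5.25 + (-8.5)*7.0 + (-3.25)*7.0 = 110.25 - 59.5 - 22.75 = 28.0


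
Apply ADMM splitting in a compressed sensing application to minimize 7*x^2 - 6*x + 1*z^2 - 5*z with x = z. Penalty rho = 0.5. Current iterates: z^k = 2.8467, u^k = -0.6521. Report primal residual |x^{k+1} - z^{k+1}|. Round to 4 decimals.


ADMM iteration with rho = 0.5, z^k = 2.8467, u^k = -0.6521
Step 1: x-update.
Minimize 7*x^2 - 6*x + (0.5/2)*(x - 2.8467 - 0.6521)^2
FOC: (2*7 + 0.5)*x = 6 + 0.5*(2.8467 + 0.6521)
x^{k+1} = 0.5344
Step 2: z-update.
Minimize 1*z^2 - 5*z + (0.5/2)*(0.5344 - z - 0.6521)^2
FOC: (2*1 + 0.5)*z = 5 + 0.5*(0.5344 - 0.6521)
z^{k+1} = 1.9765
Step 3: u-update.
u^{k+1} = -0.6521 + 0.5344 - 1.9765 = -2.0941
Step 4: Primal residual = |0.5344 - 1.9765| = 1.442


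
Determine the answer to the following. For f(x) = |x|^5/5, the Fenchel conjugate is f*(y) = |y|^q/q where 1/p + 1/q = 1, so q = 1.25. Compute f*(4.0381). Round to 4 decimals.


The conjugate exponent q satisfies 1/p + 1/q = 1.
p = 5, so q = 5/(5 - 1) = 1.25
|y|^q = 4.0381^1.25 = 5.7243
f*(4.0381) = 5.7243 / 1.25 = 4.5794


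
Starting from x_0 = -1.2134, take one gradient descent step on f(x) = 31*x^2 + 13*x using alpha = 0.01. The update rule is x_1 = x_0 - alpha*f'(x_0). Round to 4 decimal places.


We compute the gradient at x_0 and apply the update.
f'(x) = 62*x + 13
f'(-1.2134) = 62*-1.2134 + 13 = -62.2308
x_1 = -1.2134 - 0.01*-62.2308 = -0.5911


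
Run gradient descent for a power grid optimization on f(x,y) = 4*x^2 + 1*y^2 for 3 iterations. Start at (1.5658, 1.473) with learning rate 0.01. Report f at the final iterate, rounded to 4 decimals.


Gradient descent on f(x,y) = 4*x^2 + 1*y^2.
Starting point: (1.5658, 1.473), alpha = 0.01
Step 1: grad_x = 2*4*1.5658 = 12.5264, grad_y = 2*1*1.473 = 2.946
  x_1 = 1.5658 - 0.01*12.5264 = 1.4405
  y_1 = 1.473 - 0.01*2.946 = 1.4435
Step 2: grad_x = 2*4*1.4405 = 11.5243, grad_y = 2*1*1.4435 = 2.8871
  x_2 = 1.4405 - 0.01*11.5243 = 1.3253
  y_2 = 1.4435 - 0.01*2.8871 = 1.4147
Step 3: grad_x = 2*4*1.3253 = 10.6023, grad_y = 2*1*1.4147 = 2.8293
  x_3 = 1.3253 - 0.01*10.6023 = 1.2193
  y_3 = 1.4147 - 0.01*2.8293 = 1.3864
f(1.2193, 1.3864) = 4*1.2193^2 + 1*1.3864^2 = 7.8685


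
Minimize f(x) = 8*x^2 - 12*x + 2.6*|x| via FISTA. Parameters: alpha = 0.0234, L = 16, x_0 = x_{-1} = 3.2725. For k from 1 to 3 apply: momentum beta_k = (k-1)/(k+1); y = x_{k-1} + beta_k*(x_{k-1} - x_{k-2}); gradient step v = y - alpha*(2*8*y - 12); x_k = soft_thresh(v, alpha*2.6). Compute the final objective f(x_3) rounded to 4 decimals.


FISTA on f(x) = 8*x^2 - 12*x + 2.6*|x|
L = 16, alpha = 0.0234
Iteration 1: beta = 0.0, y = 3.2725 + 0.0*(3.2725 - 3.2725) = 3.2725
  grad(y) = 40.36, v = y - alpha*grad = 2.3281
  prox(v) = soft_thresh(2.3281, 0.0608) = 2.2672
Iteration 2: beta = 0.3333, y = 2.2672 + 0.3333*(2.2672 - 3.2725) = 1.9321
  grad(y) = 18.9144, v = y - alpha*grad = 1.4896
  prox(v) = soft_thresh(1.4896, 0.0608) = 1.4287
Iteration 3: beta = 0.5, y = 1.4287 + 0.5*(1.4287 - 2.2672) = 1.0094
  grad(y) = 4.1512, v = y - alpha*grad = 0.9123
  prox(v) = soft_thresh(0.9123, 0.0608) = 0.8515
f(x_3) = 8*0.8515^2 - 12*0.8515 + 2.6*|0.8515| = -2.2038


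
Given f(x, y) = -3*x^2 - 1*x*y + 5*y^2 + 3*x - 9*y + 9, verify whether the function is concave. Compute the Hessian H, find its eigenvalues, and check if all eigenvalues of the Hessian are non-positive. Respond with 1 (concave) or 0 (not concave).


The Hessian of f(x,y) = -3*x^2 - 1*x*y + 5*y^2 + 3*x - 9*y + 9 is:
H = [[-6, -1], [-1, 10]]
Trace = -6 + 10 = 4
Determinant = -6*10 - (-1)^2 = -61
Discriminant = (4)^2 - 4*-61 = 260.0
Eigenvalues: lambda_1 = -6.0623, lambda_2 = 10.0623
The function is not concave.

0


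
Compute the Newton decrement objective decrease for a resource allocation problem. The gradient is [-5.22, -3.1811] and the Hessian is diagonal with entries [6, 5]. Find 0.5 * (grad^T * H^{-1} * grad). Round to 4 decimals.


Step 1: H is diagonal, so H^(-1) * g = [-0.87, -0.6362].
Step 2: g^T H^(-1) g = sum_i g_i^2 / H_ii
  = (-5.22)^2/6 + (-3.1811)^2/5
  = 4.5414 + 2.0239 = 6.5653
Step 3: Objective decrease = 0.5 * g^T H^(-1) g = 3.2826


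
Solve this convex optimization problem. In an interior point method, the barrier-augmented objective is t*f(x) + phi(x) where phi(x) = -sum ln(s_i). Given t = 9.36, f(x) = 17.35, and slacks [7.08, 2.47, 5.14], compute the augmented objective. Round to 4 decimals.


Step 1: Compute log-barrier.
ln values: [1.9573, 0.9042, 1.6371]
phi = -(1.9573 + 0.9042 + 1.6371) = -4.4985
Step 2: Compute augmented objective.
t*f(x) = 9.36*17.35 = 162.396
Total = 162.396 - 4.4985 = 157.8975


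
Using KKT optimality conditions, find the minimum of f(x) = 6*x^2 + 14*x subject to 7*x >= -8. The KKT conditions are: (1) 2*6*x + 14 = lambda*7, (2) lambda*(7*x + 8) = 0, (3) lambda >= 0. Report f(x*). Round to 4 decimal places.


Step 1: Try lambda = 0 (constraint inactive).
x_unc = -14/(2*6) = -1.1667
Check: 7*-1.1667 = -8.1669 < -8 -- violated!
Step 2: Constraint must be active: 7*x = -8
x* = -8/7 = -1.1429 (rounded; the exact value -8/7 is used below)
lambda = (2*6*(-8/7) + 14)/7 = 0.0408
Step 3: Compute optimal value.
f(x*) = 6*(-8/7)^2 + 14*(-8/7) = -8.1633


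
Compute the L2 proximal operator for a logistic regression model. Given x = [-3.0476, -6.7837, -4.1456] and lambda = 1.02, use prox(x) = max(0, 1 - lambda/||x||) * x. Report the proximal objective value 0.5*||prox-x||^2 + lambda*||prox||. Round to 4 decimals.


Step 1: Compute ||x||.
||x|| = 8.5142
Step 2: Compute scaling factor.
scale = max(0, 1 - 1.02/8.5142) = 0.8802
Step 3: prox(x) = [-2.6825, -5.971, -3.649]
||prox(x)|| = 7.4942
Step 4: Proximal objective.
0.5*||prox-x||^2 = 0.5202
lambda*||prox|| = 7.6441
Total = 8.1643


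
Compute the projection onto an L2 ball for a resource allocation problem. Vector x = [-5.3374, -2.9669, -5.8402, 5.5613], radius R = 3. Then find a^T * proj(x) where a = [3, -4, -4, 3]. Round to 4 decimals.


Step 1: Compute ||x|| (intermediates to 6 decimals).
||x|| = sqrt((-5.3374)^2 + (-2.9669)^2 + (-5.8402)^2 + 5.5613^2) = 10.115648
Step 2: Project.
Since ||x|| > R, scale = R/||x|| = 3/10.115648 = 0.29657, proj(x) = scale * x
proj(x) = [-1.582913, -0.879894, -1.732028, 1.649315]
Step 3: Dot product.
a^T * proj(x) = 3*(-1.582913) - 4*(-0.879894) - 4*(-1.732028) + 3*1.649315 = 10.6469


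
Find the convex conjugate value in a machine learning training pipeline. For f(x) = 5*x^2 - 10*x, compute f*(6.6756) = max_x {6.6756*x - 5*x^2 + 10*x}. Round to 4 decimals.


f*(y) = sup_x {y*x - a*x^2 - b*x} = sup_x {(y-b)*x - a*x^2}
FOC: (y - b) - 2a*x = 0 => x* = (y - b)/(2a)
x* = (6.6756 + 10)/(2*5) = 1.6676
f*(6.6756) = (y-b)^2/(4a) = (6.6756 + 10)^2/(4*5)
= 278.0756/20 = 13.9038


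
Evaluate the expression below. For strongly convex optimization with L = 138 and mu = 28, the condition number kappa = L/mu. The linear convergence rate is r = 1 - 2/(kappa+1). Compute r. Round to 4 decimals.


Step 1: Compute the condition number.
kappa = L/mu = 138/28 = 4.9286
Step 2: Compute the convergence rate.
r = 1 - 2/(kappa + 1) = 1 - 2*mu/(L + mu) = (L - mu)/(L + mu) = 110/166 = 0.6627


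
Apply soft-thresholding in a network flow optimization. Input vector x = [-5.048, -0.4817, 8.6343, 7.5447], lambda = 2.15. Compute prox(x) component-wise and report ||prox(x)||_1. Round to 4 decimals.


Soft-thresholding with lambda = 2.15:
prox(-5.048) = sign(-5.048)*max(|-5.048| - 2.15, 0) = -2.898
prox(-0.4817) = sign(-0.4817)*max(|-0.4817| - 2.15, 0) = 0.0
prox(8.6343) = sign(8.6343)*max(|8.6343| - 2.15, 0) = 6.4843
prox(7.5447) = sign(7.5447)*max(|7.5447| - 2.15, 0) = 5.3947
prox(x) = [-2.898, 0.0, 6.4843, 5.3947]
||prox(x)||_1 = 2.898 + 0.0 + 6.4843 + 5.3947 = 14.777


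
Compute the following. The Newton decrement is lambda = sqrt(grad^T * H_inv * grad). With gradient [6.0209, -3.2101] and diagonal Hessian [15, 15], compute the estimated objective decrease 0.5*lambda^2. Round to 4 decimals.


Step 1: H is diagonal, so H^(-1) * g = [0.4014, -0.214].
Step 2: g^T H^(-1) g = sum_i g_i^2 / H_ii
  = (6.0209)^2/15 + (-3.2101)^2/15
  = 2.4167 + 0.687 = 3.1037
Step 3: Objective decrease = 0.5 * g^T H^(-1) g = 1.5519


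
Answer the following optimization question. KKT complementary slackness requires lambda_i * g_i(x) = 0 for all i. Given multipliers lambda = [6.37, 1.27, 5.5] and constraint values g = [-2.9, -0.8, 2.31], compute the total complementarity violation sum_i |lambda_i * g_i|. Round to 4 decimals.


KKT complementary slackness check:
lambda_1 * g_1 = 6.37 * -2.9 = -18.473
lambda_2 * g_2 = 1.27 * -0.8 = -1.016
lambda_3 * g_3 = 5.5 * 2.31 = 12.705
Total violation = 18.473 + 1.016 + 12.705 = 32.194
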